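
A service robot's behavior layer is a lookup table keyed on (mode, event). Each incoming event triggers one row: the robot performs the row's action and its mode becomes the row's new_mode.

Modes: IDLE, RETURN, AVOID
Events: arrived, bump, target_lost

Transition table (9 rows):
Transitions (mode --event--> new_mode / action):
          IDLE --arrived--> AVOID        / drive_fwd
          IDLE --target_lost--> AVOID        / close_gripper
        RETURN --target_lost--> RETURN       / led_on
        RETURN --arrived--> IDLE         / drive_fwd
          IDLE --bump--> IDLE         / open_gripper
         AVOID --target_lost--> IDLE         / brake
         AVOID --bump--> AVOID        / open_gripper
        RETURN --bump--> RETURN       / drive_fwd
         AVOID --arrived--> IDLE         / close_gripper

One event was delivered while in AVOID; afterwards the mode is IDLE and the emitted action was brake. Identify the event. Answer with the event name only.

target_lost

try arrived: (AVOID, arrived) → (IDLE, close_gripper)
try bump: (AVOID, bump) → (AVOID, open_gripper)
try target_lost: (AVOID, target_lost) → (IDLE, brake)  ← matches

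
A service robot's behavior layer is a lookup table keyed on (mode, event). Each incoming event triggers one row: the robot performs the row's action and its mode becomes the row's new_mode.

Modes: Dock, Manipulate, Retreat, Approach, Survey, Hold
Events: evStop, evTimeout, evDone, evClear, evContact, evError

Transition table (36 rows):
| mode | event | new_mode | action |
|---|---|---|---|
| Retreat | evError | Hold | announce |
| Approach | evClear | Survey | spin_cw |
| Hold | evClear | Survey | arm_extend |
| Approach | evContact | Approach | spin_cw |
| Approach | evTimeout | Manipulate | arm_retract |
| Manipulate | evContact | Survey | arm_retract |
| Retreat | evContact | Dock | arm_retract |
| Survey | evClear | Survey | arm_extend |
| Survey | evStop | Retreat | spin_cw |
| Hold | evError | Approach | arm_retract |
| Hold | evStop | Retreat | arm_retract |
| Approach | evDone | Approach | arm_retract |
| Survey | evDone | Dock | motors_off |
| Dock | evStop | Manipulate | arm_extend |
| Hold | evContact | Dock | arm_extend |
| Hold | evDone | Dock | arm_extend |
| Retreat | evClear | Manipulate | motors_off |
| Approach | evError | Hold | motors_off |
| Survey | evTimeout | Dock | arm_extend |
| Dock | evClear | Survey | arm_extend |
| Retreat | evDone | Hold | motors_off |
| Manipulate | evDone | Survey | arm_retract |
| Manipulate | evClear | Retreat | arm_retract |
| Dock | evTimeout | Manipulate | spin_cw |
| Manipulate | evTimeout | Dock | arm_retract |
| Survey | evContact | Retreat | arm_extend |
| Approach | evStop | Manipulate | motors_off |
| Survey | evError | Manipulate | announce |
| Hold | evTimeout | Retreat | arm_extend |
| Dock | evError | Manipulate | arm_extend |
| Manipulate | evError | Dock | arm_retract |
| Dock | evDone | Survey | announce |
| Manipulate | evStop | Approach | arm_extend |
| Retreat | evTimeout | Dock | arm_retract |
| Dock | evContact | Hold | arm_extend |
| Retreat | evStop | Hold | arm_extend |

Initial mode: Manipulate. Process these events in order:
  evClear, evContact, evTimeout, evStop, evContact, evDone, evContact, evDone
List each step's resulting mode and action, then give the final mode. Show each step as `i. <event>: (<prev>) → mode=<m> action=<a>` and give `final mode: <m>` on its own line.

final mode: Approach

1. evClear: (Manipulate) → mode=Retreat action=arm_retract
2. evContact: (Retreat) → mode=Dock action=arm_retract
3. evTimeout: (Dock) → mode=Manipulate action=spin_cw
4. evStop: (Manipulate) → mode=Approach action=arm_extend
5. evContact: (Approach) → mode=Approach action=spin_cw
6. evDone: (Approach) → mode=Approach action=arm_retract
7. evContact: (Approach) → mode=Approach action=spin_cw
8. evDone: (Approach) → mode=Approach action=arm_retract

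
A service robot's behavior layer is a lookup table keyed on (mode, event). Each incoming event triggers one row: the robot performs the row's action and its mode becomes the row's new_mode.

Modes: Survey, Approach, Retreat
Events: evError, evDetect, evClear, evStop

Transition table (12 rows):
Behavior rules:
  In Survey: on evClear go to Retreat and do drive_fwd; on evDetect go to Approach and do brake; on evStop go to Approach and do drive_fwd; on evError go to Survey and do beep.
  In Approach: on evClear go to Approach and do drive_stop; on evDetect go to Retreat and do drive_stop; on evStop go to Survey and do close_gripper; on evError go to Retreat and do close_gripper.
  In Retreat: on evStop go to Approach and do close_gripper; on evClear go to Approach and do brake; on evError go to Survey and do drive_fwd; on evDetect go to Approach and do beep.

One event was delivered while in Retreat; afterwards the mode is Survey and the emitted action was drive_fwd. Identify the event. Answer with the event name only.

evError

try evError: (Retreat, evError) → (Survey, drive_fwd)  ← matches
try evDetect: (Retreat, evDetect) → (Approach, beep)
try evClear: (Retreat, evClear) → (Approach, brake)
try evStop: (Retreat, evStop) → (Approach, close_gripper)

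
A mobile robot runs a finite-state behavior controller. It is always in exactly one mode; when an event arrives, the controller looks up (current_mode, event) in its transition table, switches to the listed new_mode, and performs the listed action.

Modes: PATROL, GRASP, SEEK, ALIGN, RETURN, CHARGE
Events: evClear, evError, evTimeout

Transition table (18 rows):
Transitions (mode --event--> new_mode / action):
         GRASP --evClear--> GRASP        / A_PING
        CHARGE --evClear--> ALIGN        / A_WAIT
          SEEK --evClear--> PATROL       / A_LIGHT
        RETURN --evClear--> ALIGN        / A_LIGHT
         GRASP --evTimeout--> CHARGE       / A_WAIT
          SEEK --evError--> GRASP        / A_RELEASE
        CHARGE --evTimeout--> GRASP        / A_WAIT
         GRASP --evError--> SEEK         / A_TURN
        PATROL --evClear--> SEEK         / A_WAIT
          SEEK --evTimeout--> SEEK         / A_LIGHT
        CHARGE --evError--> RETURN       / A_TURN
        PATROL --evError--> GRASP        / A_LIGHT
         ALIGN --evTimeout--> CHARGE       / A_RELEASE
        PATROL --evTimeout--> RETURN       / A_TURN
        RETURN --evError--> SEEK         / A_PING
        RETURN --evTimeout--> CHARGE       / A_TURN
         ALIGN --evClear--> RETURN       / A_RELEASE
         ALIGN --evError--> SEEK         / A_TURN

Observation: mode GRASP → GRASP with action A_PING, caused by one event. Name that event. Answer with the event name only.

try evClear: (GRASP, evClear) → (GRASP, A_PING)  ← matches
try evError: (GRASP, evError) → (SEEK, A_TURN)
try evTimeout: (GRASP, evTimeout) → (CHARGE, A_WAIT)

evClear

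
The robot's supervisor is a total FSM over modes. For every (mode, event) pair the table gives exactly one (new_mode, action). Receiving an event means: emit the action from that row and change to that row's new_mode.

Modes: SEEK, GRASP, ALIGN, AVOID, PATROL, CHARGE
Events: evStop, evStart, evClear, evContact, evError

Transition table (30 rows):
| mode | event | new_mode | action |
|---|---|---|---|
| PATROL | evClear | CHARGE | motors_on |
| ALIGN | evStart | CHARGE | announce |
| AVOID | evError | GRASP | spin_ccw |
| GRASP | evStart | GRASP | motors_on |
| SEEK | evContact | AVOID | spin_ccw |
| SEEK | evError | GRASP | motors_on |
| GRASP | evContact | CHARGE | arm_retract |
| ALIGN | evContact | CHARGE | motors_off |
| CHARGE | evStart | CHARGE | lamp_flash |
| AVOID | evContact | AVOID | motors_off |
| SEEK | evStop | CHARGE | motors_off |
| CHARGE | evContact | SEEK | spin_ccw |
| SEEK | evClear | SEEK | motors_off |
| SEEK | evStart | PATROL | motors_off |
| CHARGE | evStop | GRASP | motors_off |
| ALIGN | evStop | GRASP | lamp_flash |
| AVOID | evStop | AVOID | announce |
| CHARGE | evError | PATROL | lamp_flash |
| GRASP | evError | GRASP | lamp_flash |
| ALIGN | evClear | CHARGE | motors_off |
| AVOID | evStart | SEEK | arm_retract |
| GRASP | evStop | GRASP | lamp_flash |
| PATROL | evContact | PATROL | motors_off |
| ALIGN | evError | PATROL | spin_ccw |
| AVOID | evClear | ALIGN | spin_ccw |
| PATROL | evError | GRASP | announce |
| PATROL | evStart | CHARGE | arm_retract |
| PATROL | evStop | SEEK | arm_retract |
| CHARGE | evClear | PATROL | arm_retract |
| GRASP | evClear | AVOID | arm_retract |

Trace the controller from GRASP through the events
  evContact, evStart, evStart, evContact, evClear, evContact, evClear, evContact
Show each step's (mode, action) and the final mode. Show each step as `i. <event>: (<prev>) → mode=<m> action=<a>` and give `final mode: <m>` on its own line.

1. evContact: (GRASP) → mode=CHARGE action=arm_retract
2. evStart: (CHARGE) → mode=CHARGE action=lamp_flash
3. evStart: (CHARGE) → mode=CHARGE action=lamp_flash
4. evContact: (CHARGE) → mode=SEEK action=spin_ccw
5. evClear: (SEEK) → mode=SEEK action=motors_off
6. evContact: (SEEK) → mode=AVOID action=spin_ccw
7. evClear: (AVOID) → mode=ALIGN action=spin_ccw
8. evContact: (ALIGN) → mode=CHARGE action=motors_off

final mode: CHARGE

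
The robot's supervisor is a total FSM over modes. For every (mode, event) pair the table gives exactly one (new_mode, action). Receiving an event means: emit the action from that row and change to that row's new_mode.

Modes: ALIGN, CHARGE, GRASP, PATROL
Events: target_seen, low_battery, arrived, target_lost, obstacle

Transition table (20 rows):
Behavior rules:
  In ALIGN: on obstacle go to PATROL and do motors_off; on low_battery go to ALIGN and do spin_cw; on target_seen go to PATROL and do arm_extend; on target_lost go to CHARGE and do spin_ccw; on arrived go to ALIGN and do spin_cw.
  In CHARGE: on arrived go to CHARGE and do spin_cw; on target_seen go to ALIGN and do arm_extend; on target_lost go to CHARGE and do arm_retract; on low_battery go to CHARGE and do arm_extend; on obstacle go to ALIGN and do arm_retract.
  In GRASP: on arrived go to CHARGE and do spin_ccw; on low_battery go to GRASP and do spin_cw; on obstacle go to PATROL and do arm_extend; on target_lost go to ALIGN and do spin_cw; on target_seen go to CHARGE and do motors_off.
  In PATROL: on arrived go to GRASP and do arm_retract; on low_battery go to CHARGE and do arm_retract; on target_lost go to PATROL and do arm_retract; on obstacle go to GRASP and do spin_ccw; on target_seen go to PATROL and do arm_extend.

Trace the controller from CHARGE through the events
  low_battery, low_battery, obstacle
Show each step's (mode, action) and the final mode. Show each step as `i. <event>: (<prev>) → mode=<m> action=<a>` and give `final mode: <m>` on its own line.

1. low_battery: (CHARGE) → mode=CHARGE action=arm_extend
2. low_battery: (CHARGE) → mode=CHARGE action=arm_extend
3. obstacle: (CHARGE) → mode=ALIGN action=arm_retract

final mode: ALIGN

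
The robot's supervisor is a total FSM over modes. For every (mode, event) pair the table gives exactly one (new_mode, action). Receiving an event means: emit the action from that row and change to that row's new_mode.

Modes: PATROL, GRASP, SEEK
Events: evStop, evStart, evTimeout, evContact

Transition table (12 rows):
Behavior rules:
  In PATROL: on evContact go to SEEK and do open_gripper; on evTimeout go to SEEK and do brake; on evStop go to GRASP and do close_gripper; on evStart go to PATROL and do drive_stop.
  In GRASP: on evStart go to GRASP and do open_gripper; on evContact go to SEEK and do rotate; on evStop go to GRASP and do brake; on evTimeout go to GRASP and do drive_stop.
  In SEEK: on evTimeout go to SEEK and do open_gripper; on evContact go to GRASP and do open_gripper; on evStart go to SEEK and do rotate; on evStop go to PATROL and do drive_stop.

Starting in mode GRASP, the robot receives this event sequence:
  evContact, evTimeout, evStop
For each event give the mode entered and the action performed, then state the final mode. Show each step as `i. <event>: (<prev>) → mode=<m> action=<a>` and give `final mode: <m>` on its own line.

final mode: PATROL

1. evContact: (GRASP) → mode=SEEK action=rotate
2. evTimeout: (SEEK) → mode=SEEK action=open_gripper
3. evStop: (SEEK) → mode=PATROL action=drive_stop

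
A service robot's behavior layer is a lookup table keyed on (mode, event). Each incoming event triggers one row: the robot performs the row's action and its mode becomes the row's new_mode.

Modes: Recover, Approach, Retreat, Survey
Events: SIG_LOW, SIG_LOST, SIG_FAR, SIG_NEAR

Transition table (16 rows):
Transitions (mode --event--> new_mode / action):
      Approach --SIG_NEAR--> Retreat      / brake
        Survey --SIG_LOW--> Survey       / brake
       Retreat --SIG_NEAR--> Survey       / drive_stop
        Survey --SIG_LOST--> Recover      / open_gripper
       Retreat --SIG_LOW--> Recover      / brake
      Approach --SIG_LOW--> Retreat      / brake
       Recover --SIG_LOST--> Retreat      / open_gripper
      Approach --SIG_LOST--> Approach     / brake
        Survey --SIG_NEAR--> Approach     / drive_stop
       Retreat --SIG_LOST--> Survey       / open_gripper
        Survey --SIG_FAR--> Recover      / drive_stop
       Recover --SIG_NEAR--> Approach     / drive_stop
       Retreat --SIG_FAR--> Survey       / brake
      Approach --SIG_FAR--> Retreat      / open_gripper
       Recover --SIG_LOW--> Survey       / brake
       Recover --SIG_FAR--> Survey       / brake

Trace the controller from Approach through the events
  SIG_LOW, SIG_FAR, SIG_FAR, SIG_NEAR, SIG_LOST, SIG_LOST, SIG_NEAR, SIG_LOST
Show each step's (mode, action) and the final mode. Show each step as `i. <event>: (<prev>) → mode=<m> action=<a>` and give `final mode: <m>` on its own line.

1. SIG_LOW: (Approach) → mode=Retreat action=brake
2. SIG_FAR: (Retreat) → mode=Survey action=brake
3. SIG_FAR: (Survey) → mode=Recover action=drive_stop
4. SIG_NEAR: (Recover) → mode=Approach action=drive_stop
5. SIG_LOST: (Approach) → mode=Approach action=brake
6. SIG_LOST: (Approach) → mode=Approach action=brake
7. SIG_NEAR: (Approach) → mode=Retreat action=brake
8. SIG_LOST: (Retreat) → mode=Survey action=open_gripper

final mode: Survey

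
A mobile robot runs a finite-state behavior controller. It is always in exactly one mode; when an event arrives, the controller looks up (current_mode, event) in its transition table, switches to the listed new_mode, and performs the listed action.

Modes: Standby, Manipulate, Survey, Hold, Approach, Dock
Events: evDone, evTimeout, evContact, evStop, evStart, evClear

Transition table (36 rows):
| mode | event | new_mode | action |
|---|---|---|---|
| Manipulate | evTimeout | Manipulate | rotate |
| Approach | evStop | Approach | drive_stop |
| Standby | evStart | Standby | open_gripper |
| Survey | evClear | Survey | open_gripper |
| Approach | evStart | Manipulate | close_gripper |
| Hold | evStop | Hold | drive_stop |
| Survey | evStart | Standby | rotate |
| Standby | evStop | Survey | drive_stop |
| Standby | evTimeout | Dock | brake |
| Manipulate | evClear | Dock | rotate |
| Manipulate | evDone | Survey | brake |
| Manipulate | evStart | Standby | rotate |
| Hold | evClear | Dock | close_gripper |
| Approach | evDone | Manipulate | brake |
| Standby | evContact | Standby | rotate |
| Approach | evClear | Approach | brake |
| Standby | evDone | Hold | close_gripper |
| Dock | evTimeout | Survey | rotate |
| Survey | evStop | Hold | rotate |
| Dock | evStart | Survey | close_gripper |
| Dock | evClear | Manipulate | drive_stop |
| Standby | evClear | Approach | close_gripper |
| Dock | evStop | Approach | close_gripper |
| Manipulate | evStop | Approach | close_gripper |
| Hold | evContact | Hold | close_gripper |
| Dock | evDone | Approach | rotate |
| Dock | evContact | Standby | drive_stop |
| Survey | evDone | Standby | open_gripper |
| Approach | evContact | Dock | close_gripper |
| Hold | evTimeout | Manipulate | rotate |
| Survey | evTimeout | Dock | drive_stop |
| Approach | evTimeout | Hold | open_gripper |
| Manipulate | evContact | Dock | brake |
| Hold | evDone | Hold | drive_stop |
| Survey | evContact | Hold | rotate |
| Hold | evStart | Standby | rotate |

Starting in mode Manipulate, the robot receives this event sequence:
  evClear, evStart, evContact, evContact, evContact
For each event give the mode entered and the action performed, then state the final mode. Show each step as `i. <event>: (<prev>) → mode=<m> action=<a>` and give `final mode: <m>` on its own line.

final mode: Hold

1. evClear: (Manipulate) → mode=Dock action=rotate
2. evStart: (Dock) → mode=Survey action=close_gripper
3. evContact: (Survey) → mode=Hold action=rotate
4. evContact: (Hold) → mode=Hold action=close_gripper
5. evContact: (Hold) → mode=Hold action=close_gripper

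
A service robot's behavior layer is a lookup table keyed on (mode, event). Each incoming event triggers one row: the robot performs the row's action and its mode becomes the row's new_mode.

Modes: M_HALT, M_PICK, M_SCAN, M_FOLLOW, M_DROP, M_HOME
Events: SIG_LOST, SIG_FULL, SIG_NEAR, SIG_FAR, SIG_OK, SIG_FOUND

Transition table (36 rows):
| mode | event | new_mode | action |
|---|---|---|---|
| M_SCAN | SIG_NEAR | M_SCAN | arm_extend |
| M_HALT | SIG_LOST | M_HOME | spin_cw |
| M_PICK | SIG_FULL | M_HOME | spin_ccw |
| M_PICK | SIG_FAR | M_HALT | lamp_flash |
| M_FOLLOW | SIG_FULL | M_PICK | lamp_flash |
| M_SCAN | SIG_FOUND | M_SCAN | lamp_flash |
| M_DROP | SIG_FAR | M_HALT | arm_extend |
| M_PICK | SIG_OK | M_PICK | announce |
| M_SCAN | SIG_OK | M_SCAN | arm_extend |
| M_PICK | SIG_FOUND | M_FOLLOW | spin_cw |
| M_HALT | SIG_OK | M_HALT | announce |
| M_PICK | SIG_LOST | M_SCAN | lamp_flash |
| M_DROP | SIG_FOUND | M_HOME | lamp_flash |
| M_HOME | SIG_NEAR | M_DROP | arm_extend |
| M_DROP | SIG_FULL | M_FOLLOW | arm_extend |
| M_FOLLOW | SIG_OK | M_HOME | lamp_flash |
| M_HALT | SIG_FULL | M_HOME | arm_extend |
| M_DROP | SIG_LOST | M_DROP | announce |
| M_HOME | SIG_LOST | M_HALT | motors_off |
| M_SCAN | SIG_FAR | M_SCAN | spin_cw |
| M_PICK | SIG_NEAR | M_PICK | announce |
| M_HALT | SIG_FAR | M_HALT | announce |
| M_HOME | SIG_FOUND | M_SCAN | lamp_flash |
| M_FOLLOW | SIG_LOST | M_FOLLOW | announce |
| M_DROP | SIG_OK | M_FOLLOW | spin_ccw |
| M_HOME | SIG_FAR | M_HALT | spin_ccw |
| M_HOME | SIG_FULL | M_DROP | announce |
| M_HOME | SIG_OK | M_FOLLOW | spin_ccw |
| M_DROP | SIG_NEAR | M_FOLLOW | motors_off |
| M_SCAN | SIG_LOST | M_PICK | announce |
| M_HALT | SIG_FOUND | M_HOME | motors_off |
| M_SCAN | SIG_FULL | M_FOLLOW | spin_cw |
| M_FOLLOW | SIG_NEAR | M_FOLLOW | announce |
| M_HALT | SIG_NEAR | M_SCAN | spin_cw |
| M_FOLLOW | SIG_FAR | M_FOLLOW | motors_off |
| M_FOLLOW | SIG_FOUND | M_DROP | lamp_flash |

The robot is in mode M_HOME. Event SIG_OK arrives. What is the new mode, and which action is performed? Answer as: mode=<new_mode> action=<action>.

mode=M_FOLLOW action=spin_ccw

current mode = M_HOME; filter table to that mode:
  (M_HOME, SIG_NEAR) → (M_DROP, arm_extend)
  (M_HOME, SIG_LOST) → (M_HALT, motors_off)
  (M_HOME, SIG_FOUND) → (M_SCAN, lamp_flash)
  (M_HOME, SIG_FAR) → (M_HALT, spin_ccw)
  (M_HOME, SIG_FULL) → (M_DROP, announce)
  (M_HOME, SIG_OK) → (M_FOLLOW, spin_ccw)  ← event matches
event = SIG_OK selects (M_FOLLOW, spin_ccw)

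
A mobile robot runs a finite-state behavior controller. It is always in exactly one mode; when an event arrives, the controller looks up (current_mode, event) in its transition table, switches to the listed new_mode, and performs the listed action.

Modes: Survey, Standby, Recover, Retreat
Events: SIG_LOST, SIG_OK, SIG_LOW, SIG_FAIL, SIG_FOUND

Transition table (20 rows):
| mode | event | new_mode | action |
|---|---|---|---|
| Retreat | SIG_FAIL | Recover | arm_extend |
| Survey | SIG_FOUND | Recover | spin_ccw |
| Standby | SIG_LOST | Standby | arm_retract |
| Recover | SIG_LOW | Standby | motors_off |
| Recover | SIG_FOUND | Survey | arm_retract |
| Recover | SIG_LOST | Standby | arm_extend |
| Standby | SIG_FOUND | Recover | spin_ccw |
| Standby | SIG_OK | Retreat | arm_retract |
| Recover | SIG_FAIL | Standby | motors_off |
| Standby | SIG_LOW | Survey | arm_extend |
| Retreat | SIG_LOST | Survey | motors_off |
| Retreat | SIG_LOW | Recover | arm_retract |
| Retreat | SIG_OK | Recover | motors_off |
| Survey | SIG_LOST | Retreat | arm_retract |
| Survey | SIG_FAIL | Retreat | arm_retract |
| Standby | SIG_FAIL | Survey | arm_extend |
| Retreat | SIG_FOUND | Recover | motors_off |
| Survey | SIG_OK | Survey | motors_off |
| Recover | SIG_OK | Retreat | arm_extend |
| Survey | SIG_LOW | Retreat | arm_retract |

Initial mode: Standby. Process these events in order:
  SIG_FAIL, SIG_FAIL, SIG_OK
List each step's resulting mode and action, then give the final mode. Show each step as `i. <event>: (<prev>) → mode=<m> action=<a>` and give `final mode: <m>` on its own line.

1. SIG_FAIL: (Standby) → mode=Survey action=arm_extend
2. SIG_FAIL: (Survey) → mode=Retreat action=arm_retract
3. SIG_OK: (Retreat) → mode=Recover action=motors_off

final mode: Recover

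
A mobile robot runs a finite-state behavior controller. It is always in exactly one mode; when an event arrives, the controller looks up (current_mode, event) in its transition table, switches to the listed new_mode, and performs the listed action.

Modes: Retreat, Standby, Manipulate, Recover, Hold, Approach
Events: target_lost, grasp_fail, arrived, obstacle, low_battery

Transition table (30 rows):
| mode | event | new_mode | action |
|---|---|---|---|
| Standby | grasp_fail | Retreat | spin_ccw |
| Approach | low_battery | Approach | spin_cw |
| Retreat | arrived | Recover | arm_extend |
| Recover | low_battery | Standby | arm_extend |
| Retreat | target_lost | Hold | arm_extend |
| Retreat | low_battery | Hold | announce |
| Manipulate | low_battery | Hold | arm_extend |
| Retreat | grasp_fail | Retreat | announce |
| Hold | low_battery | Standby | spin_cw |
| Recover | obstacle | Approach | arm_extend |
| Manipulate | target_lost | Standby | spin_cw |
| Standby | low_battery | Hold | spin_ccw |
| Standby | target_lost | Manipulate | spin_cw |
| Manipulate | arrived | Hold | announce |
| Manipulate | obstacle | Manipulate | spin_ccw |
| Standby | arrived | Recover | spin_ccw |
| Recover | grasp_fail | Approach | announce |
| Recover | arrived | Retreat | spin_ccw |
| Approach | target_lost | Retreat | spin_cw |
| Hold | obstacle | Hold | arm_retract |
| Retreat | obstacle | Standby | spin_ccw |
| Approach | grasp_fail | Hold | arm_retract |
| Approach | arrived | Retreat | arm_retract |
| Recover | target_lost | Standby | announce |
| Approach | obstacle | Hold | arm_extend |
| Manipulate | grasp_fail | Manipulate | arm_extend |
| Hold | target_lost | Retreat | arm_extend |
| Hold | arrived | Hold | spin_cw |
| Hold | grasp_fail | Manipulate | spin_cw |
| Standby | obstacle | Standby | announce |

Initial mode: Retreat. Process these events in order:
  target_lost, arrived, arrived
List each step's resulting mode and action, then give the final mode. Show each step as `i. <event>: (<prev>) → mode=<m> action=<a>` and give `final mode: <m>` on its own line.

1. target_lost: (Retreat) → mode=Hold action=arm_extend
2. arrived: (Hold) → mode=Hold action=spin_cw
3. arrived: (Hold) → mode=Hold action=spin_cw

final mode: Hold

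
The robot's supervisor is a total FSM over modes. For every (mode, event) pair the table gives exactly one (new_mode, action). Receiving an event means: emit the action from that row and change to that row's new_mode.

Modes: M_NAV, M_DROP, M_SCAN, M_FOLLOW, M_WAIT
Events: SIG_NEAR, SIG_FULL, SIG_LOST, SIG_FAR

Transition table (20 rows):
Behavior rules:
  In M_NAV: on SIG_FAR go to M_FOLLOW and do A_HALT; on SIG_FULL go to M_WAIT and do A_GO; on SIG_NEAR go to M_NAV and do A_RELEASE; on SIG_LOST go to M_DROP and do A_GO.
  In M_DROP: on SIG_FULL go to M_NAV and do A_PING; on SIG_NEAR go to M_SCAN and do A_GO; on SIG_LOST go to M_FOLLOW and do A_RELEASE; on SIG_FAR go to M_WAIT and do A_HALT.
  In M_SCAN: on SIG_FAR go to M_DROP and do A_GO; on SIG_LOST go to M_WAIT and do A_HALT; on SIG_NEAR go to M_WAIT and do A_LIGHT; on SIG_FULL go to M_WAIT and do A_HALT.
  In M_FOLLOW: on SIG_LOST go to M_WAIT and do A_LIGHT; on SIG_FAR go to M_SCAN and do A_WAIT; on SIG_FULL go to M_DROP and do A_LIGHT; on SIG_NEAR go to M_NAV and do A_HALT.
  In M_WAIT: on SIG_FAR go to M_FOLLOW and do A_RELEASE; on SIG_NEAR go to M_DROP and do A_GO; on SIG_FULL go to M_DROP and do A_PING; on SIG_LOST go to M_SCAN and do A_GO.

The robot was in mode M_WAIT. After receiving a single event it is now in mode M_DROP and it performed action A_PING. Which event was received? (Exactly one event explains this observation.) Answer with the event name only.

try SIG_NEAR: (M_WAIT, SIG_NEAR) → (M_DROP, A_GO)
try SIG_FULL: (M_WAIT, SIG_FULL) → (M_DROP, A_PING)  ← matches
try SIG_LOST: (M_WAIT, SIG_LOST) → (M_SCAN, A_GO)
try SIG_FAR: (M_WAIT, SIG_FAR) → (M_FOLLOW, A_RELEASE)

SIG_FULL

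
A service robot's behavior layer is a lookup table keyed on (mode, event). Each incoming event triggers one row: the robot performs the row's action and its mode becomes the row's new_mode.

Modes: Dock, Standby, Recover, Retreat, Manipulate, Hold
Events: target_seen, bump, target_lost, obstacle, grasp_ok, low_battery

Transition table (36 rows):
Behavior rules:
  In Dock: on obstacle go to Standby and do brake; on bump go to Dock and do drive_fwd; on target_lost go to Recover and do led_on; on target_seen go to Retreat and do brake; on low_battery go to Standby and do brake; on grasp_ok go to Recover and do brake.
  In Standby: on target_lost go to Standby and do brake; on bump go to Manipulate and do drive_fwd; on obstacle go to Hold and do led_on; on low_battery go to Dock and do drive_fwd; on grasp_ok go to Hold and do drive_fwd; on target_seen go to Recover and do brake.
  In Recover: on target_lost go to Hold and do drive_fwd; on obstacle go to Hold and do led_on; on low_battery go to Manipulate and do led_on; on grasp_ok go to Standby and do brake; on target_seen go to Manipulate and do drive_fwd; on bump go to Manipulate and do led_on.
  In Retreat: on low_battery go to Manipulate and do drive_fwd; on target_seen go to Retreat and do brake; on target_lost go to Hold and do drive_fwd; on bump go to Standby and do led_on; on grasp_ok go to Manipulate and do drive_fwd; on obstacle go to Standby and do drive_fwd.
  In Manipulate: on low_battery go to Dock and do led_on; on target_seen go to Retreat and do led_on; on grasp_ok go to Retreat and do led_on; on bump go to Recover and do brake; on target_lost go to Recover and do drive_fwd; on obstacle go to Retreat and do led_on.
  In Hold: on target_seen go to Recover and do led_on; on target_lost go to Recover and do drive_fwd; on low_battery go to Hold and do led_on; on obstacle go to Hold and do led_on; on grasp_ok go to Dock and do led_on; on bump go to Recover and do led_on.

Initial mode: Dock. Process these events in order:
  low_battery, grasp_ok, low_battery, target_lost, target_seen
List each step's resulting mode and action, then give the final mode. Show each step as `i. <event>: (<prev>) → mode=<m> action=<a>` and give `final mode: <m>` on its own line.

1. low_battery: (Dock) → mode=Standby action=brake
2. grasp_ok: (Standby) → mode=Hold action=drive_fwd
3. low_battery: (Hold) → mode=Hold action=led_on
4. target_lost: (Hold) → mode=Recover action=drive_fwd
5. target_seen: (Recover) → mode=Manipulate action=drive_fwd

final mode: Manipulate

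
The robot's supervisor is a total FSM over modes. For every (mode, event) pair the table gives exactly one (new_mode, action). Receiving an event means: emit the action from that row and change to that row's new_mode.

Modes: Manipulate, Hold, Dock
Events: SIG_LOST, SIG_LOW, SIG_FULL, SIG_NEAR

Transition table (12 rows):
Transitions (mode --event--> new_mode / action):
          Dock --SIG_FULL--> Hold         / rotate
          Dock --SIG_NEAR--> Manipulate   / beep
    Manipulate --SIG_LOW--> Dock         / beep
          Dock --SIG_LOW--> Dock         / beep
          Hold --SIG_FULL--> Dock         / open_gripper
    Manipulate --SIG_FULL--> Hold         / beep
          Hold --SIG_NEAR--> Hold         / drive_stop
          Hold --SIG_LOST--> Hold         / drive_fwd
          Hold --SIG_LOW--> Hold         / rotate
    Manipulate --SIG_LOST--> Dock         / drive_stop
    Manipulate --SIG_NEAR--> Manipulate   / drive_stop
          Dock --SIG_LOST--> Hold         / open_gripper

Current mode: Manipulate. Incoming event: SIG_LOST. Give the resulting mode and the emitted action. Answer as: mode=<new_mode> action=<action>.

mode=Dock action=drive_stop

current mode = Manipulate; filter table to that mode:
  (Manipulate, SIG_LOW) → (Dock, beep)
  (Manipulate, SIG_FULL) → (Hold, beep)
  (Manipulate, SIG_LOST) → (Dock, drive_stop)  ← event matches
  (Manipulate, SIG_NEAR) → (Manipulate, drive_stop)
event = SIG_LOST selects (Dock, drive_stop)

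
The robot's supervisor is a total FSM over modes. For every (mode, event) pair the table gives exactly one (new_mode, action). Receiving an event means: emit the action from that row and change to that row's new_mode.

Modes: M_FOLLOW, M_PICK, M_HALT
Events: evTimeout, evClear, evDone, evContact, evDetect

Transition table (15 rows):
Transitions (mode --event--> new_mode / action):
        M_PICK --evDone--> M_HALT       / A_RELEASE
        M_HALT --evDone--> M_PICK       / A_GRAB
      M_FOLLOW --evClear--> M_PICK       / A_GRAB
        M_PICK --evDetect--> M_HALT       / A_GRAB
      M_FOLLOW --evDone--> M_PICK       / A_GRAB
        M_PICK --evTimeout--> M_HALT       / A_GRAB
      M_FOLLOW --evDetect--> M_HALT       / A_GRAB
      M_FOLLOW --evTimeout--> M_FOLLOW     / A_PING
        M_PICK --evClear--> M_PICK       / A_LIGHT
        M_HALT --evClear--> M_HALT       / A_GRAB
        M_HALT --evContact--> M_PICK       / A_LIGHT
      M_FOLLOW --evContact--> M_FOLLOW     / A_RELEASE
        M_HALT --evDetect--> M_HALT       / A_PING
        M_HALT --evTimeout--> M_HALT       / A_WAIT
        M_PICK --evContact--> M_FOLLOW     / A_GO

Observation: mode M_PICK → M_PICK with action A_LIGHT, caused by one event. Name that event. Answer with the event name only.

try evTimeout: (M_PICK, evTimeout) → (M_HALT, A_GRAB)
try evClear: (M_PICK, evClear) → (M_PICK, A_LIGHT)  ← matches
try evDone: (M_PICK, evDone) → (M_HALT, A_RELEASE)
try evContact: (M_PICK, evContact) → (M_FOLLOW, A_GO)
try evDetect: (M_PICK, evDetect) → (M_HALT, A_GRAB)

evClear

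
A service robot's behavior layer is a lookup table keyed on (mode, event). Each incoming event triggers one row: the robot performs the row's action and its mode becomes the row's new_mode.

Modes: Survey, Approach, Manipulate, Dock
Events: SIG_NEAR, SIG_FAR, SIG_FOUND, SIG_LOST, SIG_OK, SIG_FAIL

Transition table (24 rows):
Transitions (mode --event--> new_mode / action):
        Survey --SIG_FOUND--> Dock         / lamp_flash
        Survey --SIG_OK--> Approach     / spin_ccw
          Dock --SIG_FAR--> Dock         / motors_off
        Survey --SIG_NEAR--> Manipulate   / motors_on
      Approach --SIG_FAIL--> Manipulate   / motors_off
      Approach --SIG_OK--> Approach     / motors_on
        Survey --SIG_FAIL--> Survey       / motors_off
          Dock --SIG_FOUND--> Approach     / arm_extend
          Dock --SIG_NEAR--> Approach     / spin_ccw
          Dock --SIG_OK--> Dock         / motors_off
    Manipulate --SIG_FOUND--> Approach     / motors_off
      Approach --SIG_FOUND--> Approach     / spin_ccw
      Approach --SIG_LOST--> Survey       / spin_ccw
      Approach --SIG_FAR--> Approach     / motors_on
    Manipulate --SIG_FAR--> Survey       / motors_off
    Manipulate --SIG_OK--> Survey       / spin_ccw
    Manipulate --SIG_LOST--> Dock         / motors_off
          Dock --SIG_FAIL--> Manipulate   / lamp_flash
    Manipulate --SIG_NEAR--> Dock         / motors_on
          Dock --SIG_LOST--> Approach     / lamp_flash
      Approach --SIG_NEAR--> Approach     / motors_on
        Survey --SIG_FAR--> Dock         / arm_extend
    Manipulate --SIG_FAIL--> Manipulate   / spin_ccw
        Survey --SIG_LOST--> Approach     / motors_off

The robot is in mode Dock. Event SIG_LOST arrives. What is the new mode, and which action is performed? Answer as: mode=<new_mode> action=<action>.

mode=Approach action=lamp_flash

current mode = Dock; filter table to that mode:
  (Dock, SIG_FAR) → (Dock, motors_off)
  (Dock, SIG_FOUND) → (Approach, arm_extend)
  (Dock, SIG_NEAR) → (Approach, spin_ccw)
  (Dock, SIG_OK) → (Dock, motors_off)
  (Dock, SIG_FAIL) → (Manipulate, lamp_flash)
  (Dock, SIG_LOST) → (Approach, lamp_flash)  ← event matches
event = SIG_LOST selects (Approach, lamp_flash)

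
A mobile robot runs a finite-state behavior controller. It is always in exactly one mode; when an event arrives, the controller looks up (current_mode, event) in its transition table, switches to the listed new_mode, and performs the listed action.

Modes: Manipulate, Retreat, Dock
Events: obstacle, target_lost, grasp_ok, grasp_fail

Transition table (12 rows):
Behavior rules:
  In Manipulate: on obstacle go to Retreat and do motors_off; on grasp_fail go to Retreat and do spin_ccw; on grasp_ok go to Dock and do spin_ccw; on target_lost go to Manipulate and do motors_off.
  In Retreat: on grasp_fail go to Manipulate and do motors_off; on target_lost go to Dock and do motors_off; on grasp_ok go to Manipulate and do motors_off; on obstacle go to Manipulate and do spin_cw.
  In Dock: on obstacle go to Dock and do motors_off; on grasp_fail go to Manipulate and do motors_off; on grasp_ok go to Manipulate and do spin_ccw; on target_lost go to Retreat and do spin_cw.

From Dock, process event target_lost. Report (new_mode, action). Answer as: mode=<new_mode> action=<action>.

mode=Retreat action=spin_cw

current mode = Dock; filter table to that mode:
  (Dock, obstacle) → (Dock, motors_off)
  (Dock, grasp_fail) → (Manipulate, motors_off)
  (Dock, grasp_ok) → (Manipulate, spin_ccw)
  (Dock, target_lost) → (Retreat, spin_cw)  ← event matches
event = target_lost selects (Retreat, spin_cw)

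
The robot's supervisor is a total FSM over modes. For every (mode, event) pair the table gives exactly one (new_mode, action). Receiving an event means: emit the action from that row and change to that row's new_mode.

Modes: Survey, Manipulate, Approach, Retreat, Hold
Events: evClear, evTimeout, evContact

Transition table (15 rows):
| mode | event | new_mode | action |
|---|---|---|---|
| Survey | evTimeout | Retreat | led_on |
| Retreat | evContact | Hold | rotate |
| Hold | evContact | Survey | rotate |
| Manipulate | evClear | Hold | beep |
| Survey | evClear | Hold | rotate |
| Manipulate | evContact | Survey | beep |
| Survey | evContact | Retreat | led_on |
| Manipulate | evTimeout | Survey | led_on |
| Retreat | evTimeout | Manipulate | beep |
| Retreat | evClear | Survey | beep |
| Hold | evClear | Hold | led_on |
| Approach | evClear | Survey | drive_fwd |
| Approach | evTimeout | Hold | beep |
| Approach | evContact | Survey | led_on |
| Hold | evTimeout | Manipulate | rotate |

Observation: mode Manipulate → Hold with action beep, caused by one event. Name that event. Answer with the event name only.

try evClear: (Manipulate, evClear) → (Hold, beep)  ← matches
try evTimeout: (Manipulate, evTimeout) → (Survey, led_on)
try evContact: (Manipulate, evContact) → (Survey, beep)

evClear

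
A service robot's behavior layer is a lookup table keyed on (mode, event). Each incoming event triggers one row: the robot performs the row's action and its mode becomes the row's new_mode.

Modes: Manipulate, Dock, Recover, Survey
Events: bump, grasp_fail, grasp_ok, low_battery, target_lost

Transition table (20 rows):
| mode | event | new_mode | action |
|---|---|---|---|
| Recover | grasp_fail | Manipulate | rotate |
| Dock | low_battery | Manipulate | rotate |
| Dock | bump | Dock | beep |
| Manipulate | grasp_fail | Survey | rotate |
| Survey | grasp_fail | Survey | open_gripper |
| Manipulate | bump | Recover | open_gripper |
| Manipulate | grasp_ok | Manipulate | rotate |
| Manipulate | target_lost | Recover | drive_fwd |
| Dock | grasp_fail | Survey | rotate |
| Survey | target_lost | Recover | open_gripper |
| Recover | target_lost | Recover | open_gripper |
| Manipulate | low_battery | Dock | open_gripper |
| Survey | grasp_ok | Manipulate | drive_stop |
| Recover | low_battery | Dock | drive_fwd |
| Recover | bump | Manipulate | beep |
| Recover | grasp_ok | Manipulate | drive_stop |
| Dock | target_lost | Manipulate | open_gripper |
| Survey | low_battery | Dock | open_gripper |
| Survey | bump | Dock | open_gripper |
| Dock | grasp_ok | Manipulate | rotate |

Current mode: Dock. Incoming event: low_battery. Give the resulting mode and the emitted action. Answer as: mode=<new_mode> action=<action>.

current mode = Dock; filter table to that mode:
  (Dock, low_battery) → (Manipulate, rotate)  ← event matches
  (Dock, bump) → (Dock, beep)
  (Dock, grasp_fail) → (Survey, rotate)
  (Dock, target_lost) → (Manipulate, open_gripper)
  (Dock, grasp_ok) → (Manipulate, rotate)
event = low_battery selects (Manipulate, rotate)

mode=Manipulate action=rotate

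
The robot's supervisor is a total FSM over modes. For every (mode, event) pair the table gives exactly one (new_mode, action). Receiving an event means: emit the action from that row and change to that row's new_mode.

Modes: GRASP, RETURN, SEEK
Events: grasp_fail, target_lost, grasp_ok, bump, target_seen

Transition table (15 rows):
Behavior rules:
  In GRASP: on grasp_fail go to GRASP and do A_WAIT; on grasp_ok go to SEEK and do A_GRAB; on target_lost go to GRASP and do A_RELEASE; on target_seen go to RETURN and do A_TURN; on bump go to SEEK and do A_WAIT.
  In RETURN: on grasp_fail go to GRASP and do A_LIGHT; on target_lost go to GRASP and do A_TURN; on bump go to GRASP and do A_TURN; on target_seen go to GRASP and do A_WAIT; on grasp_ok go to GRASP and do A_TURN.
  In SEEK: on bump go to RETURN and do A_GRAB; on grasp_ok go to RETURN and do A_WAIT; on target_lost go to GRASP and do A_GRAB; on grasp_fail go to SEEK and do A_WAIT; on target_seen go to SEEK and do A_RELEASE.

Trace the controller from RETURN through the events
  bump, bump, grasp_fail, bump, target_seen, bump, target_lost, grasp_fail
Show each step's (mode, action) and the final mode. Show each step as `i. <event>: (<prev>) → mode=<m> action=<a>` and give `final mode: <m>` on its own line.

final mode: GRASP

1. bump: (RETURN) → mode=GRASP action=A_TURN
2. bump: (GRASP) → mode=SEEK action=A_WAIT
3. grasp_fail: (SEEK) → mode=SEEK action=A_WAIT
4. bump: (SEEK) → mode=RETURN action=A_GRAB
5. target_seen: (RETURN) → mode=GRASP action=A_WAIT
6. bump: (GRASP) → mode=SEEK action=A_WAIT
7. target_lost: (SEEK) → mode=GRASP action=A_GRAB
8. grasp_fail: (GRASP) → mode=GRASP action=A_WAIT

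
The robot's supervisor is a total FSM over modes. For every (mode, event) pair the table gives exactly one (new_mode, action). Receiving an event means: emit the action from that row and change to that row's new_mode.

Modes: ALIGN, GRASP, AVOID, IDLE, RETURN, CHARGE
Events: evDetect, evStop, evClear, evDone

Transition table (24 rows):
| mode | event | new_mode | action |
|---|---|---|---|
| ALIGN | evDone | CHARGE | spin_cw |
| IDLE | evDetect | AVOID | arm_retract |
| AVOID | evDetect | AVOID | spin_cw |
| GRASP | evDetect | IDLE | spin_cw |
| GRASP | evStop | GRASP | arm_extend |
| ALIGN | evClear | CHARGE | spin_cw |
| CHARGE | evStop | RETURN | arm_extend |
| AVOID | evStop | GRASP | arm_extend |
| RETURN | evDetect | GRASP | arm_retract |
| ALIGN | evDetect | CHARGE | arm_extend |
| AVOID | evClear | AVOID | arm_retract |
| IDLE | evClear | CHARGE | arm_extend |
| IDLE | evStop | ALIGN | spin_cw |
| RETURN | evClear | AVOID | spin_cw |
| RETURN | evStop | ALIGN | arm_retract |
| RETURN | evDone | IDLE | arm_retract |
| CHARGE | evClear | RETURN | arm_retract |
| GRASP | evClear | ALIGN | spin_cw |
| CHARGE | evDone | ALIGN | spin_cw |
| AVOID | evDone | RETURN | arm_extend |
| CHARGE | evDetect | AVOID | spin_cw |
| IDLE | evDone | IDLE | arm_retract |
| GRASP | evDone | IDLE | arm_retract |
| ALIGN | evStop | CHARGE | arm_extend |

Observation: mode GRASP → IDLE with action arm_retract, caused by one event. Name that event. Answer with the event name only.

try evDetect: (GRASP, evDetect) → (IDLE, spin_cw)
try evStop: (GRASP, evStop) → (GRASP, arm_extend)
try evClear: (GRASP, evClear) → (ALIGN, spin_cw)
try evDone: (GRASP, evDone) → (IDLE, arm_retract)  ← matches

evDone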